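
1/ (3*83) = 1/249 = 0.00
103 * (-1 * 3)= -309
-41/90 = -0.46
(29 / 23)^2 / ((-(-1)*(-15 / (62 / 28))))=-26071/111090 = -0.23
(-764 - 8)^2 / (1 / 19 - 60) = -9941.79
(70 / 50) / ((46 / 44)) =154/115 = 1.34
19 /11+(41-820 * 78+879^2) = 7795961/11 = 708723.73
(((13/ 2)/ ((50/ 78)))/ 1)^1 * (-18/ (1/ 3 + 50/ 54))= -123201/850 = -144.94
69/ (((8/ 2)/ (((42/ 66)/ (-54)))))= -161/792 = -0.20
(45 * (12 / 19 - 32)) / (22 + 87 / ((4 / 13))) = -107280/23161 = -4.63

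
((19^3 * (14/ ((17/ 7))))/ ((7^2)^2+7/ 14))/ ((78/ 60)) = 13443640/1061463 = 12.67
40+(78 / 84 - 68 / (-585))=336157/8190 = 41.04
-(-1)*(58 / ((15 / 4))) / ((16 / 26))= 377/15 = 25.13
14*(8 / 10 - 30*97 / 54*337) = -254236.58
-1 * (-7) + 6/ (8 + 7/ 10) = 223/29 = 7.69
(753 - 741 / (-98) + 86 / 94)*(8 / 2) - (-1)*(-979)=2066.90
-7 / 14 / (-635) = 1/1270 = 0.00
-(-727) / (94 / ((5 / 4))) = 3635/376 = 9.67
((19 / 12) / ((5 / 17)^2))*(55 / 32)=60401/1920 = 31.46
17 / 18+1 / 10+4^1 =227/45 = 5.04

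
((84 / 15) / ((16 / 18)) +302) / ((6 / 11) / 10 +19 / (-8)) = -135652/1021 = -132.86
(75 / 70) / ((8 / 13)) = 195/112 = 1.74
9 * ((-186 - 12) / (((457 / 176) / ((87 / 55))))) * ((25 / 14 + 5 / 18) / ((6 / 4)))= -4777344/3199 = -1493.39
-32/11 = -2.91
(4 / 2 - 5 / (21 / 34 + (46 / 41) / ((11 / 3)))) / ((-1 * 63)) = 48344/892269 = 0.05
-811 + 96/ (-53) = -43079/53 = -812.81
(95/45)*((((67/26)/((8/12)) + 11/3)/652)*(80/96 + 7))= 1049275/5492448 = 0.19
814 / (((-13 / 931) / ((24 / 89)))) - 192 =-18410160/1157 = -15911.98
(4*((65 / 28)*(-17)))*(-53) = 58565/7 = 8366.43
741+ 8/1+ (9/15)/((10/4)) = 18731/25 = 749.24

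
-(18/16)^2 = -1.27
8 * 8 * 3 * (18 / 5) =3456/5 = 691.20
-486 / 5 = -97.20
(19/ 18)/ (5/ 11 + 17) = 209/3456 = 0.06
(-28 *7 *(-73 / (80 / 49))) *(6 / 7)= 75117/10 = 7511.70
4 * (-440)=-1760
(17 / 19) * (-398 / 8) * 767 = -2594761/76 = -34141.59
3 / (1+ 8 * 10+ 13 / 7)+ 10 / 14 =3047/4060 = 0.75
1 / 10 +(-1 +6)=51/10 = 5.10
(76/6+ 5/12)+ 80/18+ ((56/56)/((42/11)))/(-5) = 22019/1260 = 17.48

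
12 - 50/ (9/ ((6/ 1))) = -64/3 = -21.33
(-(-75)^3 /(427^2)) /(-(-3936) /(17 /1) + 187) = 1434375/259454167 = 0.01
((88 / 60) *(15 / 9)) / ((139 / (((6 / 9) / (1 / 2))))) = 88/3753 = 0.02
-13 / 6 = -2.17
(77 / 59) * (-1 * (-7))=9.14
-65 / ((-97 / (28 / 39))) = 140/291 = 0.48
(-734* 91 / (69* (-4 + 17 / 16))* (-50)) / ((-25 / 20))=42748160/3243 = 13181.67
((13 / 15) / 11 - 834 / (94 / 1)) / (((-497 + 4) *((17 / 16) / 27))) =9819936/21664885 = 0.45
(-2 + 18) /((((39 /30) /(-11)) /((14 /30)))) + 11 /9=-7249/117 = -61.96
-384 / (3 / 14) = -1792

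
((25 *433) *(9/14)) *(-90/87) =-1461375/203 = -7198.89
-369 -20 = -389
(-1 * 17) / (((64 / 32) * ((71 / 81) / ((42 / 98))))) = -4131/994 = -4.16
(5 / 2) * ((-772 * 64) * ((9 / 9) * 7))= -864640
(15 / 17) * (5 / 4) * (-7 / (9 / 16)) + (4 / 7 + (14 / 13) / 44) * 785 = 46360355/102102 = 454.06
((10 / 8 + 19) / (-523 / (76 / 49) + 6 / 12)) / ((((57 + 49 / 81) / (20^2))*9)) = -2770200/59699137 = -0.05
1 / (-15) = -1/15 = -0.07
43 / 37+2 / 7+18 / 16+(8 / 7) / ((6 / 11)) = 29017/6216 = 4.67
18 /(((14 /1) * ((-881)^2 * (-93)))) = -3/168426937 = 0.00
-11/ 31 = -0.35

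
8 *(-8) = -64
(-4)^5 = -1024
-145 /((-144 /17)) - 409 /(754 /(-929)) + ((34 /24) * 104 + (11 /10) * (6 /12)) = 181573937/271440 = 668.93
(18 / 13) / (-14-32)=-9/299 = -0.03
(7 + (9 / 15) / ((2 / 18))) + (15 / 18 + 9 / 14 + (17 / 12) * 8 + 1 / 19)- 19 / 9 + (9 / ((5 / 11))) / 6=316619/11970 = 26.45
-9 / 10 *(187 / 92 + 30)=-26523/920 = -28.83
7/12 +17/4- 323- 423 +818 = 461/6 = 76.83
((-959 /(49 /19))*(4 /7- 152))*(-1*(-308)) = 121403920/7 = 17343417.14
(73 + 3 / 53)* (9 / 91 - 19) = -6659840/4823 = -1380.85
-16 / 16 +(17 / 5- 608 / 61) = -2308/305 = -7.57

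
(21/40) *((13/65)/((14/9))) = 27/400 = 0.07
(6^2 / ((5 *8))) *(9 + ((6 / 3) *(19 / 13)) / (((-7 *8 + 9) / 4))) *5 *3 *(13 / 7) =144369/658 = 219.41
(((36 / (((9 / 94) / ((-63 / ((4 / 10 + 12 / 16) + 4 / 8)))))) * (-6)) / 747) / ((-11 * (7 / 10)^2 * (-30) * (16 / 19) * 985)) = 35720/41547891 = 0.00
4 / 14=2/7 = 0.29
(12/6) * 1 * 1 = 2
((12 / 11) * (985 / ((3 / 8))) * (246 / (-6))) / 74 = -646160/407 = -1587.62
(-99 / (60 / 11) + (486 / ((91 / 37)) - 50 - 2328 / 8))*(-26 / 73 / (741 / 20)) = 588026/378651 = 1.55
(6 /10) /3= 1/5 = 0.20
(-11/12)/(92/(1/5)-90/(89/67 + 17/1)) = -3377/1676550 = 0.00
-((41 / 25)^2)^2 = -2825761/390625 = -7.23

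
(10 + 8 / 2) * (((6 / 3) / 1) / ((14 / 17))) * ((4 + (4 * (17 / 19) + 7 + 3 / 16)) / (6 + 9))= 76313/2280 = 33.47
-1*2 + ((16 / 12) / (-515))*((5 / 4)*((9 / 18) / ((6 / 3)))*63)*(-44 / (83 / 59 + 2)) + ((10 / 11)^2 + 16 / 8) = 1.48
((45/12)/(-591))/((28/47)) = -235/22064 = -0.01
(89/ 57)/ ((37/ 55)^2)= 269225/78033 = 3.45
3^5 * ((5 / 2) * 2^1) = 1215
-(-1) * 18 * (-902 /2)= -8118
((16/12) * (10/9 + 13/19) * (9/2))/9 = 614/513 = 1.20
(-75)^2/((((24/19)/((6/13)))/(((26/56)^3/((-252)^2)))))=2006875/619573248 = 0.00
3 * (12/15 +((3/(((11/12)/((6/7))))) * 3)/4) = 3354/385 = 8.71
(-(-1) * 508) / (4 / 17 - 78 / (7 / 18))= -15113/5960 = -2.54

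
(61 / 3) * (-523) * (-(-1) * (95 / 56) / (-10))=606157/336 = 1804.04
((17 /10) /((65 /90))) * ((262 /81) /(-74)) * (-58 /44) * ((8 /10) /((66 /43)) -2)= -7879126/39285675 = -0.20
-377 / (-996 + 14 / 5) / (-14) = -145/5348 = -0.03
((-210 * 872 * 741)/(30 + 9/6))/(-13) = 331360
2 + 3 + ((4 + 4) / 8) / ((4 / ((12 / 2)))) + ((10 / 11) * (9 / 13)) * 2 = 2219/286 = 7.76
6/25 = 0.24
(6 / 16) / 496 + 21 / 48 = 1739/3968 = 0.44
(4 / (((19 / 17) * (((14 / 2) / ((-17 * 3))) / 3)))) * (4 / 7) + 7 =-35099/931 = -37.70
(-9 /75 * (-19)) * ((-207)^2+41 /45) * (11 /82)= 201501707/15375 = 13105.80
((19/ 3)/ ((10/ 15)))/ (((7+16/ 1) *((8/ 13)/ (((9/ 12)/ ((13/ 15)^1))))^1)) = 855/1472 = 0.58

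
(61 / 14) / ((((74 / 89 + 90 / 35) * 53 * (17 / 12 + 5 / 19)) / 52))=4022889/5379235 = 0.75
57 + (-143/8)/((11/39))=-51/8 = -6.38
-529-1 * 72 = -601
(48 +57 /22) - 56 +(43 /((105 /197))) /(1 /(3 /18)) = 27848/3465 = 8.04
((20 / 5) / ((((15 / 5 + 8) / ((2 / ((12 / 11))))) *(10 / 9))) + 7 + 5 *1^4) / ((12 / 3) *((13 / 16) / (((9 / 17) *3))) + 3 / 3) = 972/235 = 4.14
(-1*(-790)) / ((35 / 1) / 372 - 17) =-293880/6289 = -46.73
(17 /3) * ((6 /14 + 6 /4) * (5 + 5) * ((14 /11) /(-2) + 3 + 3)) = 45135/77 = 586.17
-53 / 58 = -0.91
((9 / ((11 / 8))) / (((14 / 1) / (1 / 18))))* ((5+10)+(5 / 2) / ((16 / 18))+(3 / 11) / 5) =15723/33880 = 0.46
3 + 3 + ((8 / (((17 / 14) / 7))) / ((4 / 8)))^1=98.24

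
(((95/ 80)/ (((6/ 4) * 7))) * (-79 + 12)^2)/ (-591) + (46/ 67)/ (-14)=-0.91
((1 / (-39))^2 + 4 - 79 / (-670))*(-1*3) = -4197109/339690 = -12.36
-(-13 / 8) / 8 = 13/64 = 0.20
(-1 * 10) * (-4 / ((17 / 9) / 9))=3240/17 = 190.59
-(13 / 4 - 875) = 871.75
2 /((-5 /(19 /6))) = -19/15 = -1.27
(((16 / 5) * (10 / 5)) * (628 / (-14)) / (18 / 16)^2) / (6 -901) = 643072/2537325 = 0.25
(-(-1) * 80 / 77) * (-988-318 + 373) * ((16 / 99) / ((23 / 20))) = -7961600/58443 = -136.23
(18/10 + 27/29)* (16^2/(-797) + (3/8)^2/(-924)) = -45437967/51773120 = -0.88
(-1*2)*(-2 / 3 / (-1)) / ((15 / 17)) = -68/45 = -1.51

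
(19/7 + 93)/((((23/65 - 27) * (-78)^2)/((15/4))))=-8375/3782688 = 0.00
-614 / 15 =-40.93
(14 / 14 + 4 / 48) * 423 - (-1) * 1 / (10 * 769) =7047887/15380 = 458.25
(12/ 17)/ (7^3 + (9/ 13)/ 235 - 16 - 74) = 9165/3284927 = 0.00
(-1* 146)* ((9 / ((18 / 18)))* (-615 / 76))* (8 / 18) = 89790/19 = 4725.79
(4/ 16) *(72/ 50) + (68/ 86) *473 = 9359/25 = 374.36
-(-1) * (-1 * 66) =-66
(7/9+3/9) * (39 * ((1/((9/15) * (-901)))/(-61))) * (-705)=-152750/164883 = -0.93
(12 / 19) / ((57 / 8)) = 0.09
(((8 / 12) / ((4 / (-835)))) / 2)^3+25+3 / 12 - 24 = -582180715/1728 = -336910.14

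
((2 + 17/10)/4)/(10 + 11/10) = 1/12 = 0.08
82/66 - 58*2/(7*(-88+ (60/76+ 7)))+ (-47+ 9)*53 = -19680736/9779 = -2012.55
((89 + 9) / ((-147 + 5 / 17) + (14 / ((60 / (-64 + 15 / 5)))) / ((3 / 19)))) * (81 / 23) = -12145140/8334763 = -1.46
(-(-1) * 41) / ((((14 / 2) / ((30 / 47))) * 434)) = 615/71393 = 0.01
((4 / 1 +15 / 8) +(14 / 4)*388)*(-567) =-6186537/8 = -773317.12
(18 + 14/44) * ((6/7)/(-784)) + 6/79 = 266697/4769072 = 0.06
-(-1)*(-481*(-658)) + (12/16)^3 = 20255899/64 = 316498.42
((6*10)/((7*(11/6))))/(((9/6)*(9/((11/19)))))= 80/399 = 0.20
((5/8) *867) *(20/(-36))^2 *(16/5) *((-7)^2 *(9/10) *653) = 46235665/3 = 15411888.33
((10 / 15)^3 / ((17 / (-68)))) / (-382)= 16/5157 = 0.00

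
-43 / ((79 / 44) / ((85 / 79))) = -160820/6241 = -25.77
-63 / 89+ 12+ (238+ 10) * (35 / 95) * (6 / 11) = 1137069/18601 = 61.13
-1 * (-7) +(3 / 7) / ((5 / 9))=272/35 = 7.77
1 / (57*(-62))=-1/3534 = 0.00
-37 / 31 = -1.19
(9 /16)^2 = 81/256 = 0.32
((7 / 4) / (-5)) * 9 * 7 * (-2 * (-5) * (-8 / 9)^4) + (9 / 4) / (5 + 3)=-3204703/23328 = -137.38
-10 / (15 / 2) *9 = -12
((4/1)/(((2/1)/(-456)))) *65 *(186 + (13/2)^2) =-13530660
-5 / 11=-0.45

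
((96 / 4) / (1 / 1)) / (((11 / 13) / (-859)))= -268008/11 = -24364.36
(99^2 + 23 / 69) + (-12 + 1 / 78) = 254523/26 = 9789.35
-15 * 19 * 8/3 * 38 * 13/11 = -375440/11 = -34130.91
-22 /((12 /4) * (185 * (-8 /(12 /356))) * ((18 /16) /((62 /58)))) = 682/4297365 = 0.00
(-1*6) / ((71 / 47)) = -282/71 = -3.97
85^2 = 7225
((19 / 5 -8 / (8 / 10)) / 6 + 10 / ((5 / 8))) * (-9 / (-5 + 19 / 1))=-1347/140 = -9.62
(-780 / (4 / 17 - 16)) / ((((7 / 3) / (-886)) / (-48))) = 422940960/469 = 901793.09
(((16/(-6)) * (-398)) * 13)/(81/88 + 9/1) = 3642496/2619 = 1390.80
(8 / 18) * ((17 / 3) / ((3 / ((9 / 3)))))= 2.52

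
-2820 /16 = -176.25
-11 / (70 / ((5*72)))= -396/7 = -56.57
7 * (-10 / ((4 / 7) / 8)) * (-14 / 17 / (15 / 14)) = 38416/51 = 753.25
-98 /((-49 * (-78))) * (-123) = 41/13 = 3.15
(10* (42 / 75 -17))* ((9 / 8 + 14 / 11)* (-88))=173442/5 = 34688.40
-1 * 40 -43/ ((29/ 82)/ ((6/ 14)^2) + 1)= -118094/2159 = -54.70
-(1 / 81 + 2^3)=-649/81 = -8.01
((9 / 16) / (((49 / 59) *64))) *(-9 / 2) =-4779/100352 = -0.05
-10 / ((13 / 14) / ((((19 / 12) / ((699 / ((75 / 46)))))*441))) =-2443875/139334 = -17.54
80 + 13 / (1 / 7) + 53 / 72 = 12365/72 = 171.74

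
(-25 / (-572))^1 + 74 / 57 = 43753/32604 = 1.34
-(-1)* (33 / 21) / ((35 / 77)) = 121/35 = 3.46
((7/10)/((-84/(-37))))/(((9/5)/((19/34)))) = 0.10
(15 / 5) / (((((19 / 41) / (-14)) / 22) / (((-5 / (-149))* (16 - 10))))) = -1136520/2831 = -401.46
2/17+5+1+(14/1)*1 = 342/17 = 20.12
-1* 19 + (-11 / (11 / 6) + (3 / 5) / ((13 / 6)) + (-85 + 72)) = -2452/65 = -37.72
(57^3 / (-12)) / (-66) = 20577/88 = 233.83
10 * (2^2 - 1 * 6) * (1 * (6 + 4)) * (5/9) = -1000/9 = -111.11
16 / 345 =0.05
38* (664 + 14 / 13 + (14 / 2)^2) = 352754/13 = 27134.92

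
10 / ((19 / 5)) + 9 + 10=411/19 = 21.63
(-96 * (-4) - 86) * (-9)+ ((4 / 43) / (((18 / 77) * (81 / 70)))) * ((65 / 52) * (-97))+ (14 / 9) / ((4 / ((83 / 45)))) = -853572443/313470 = -2722.98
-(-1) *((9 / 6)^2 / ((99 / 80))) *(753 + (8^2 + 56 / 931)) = 197580/133 = 1485.56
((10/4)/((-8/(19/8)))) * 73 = -6935/128 = -54.18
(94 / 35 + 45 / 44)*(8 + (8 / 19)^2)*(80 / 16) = 4214718/27797 = 151.62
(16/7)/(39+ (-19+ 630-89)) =16/3927 = 0.00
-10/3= -3.33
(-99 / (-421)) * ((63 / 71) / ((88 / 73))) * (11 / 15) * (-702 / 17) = -53270217/10162940 = -5.24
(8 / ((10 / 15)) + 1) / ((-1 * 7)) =-13/7 = -1.86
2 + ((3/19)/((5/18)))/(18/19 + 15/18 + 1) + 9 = 17759/1585 = 11.20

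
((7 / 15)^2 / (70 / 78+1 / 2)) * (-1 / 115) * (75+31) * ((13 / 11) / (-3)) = 1755572/31024125 = 0.06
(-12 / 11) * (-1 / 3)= 4/11 = 0.36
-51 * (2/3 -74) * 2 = 7480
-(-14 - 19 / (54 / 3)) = 271/18 = 15.06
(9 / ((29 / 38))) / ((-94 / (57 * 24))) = -233928/1363 = -171.63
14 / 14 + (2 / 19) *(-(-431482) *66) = 56955643/19 = 2997665.42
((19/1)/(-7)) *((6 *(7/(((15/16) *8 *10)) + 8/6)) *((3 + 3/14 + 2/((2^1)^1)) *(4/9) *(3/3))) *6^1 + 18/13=-12408338/47775 = -259.72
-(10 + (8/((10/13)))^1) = -102/5 = -20.40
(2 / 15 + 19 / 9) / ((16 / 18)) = 101/40 = 2.52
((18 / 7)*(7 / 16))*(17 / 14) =153/112 = 1.37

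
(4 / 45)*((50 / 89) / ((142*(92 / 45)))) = 25/145337 = 0.00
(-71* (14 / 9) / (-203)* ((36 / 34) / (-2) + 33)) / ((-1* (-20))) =0.88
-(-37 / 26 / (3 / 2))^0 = -1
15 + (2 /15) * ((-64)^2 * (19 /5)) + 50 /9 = 471569/225 = 2095.86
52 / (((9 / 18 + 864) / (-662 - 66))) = -832/19 = -43.79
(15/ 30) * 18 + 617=626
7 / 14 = 1/2 = 0.50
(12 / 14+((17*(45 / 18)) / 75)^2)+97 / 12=14587/1575 = 9.26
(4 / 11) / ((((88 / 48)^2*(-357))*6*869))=-8/137640041 = 0.00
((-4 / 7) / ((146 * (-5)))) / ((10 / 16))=16/12775 = 0.00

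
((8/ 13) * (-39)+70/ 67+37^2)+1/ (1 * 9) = 811732/603 = 1346.16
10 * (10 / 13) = 100/13 = 7.69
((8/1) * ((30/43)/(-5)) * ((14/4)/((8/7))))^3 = -3176523/79507 = -39.95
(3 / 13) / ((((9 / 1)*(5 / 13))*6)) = 1/90 = 0.01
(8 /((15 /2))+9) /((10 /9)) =453/50 = 9.06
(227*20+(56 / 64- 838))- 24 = 29431/8 = 3678.88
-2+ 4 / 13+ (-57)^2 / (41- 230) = -5155/273 = -18.88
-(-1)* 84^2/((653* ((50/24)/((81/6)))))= 1143072/16325 = 70.02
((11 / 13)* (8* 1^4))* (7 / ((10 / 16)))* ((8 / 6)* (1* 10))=1010.87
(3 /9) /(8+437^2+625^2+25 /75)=1/1744807 = 0.00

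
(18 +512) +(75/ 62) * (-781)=-25715/62 = -414.76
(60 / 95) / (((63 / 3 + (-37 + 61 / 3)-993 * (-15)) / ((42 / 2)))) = 378/424631 = 0.00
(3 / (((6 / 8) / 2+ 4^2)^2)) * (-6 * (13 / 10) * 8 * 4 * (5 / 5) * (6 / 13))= -110592/85805 = -1.29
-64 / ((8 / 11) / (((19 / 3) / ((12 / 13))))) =-5434/9 = -603.78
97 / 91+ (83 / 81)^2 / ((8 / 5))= 8225831/4776408 = 1.72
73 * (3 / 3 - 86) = -6205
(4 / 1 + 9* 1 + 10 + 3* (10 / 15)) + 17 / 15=392/15 = 26.13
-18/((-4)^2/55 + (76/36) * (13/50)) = -89100/4157 = -21.43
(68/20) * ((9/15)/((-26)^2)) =51/16900 = 0.00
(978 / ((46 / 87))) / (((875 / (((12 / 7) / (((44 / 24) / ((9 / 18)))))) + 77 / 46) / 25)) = 38288700/1551011 = 24.69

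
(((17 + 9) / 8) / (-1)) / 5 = -13/20 = -0.65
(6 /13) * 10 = 60/13 = 4.62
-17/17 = -1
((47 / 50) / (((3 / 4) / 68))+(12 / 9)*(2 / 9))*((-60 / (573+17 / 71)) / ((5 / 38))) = -14159104/208125 = -68.03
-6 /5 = -1.20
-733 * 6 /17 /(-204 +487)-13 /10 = -106523/48110 = -2.21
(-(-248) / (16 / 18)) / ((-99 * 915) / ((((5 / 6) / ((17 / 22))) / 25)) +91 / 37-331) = -3441/25903127 = 0.00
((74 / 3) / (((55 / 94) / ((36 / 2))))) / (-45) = -13912/825 = -16.86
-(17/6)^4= -83521/1296 = -64.45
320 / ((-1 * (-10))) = 32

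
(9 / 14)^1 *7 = 9/2 = 4.50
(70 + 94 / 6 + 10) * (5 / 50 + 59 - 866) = -2315803/30 = -77193.43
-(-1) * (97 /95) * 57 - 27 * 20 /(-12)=516/5 = 103.20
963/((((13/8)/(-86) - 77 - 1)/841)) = -557199504/53677 = -10380.60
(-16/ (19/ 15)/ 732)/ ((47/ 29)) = -580/54473 = -0.01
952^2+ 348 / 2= 906478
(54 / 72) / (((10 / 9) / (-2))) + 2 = 13/20 = 0.65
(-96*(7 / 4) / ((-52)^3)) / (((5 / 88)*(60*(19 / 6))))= 231/2087150 = 0.00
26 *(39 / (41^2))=1014/1681 = 0.60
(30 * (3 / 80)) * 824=927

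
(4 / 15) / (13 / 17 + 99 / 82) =5576/41235 = 0.14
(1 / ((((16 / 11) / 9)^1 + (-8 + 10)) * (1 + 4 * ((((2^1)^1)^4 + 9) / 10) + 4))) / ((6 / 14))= 77/1070 = 0.07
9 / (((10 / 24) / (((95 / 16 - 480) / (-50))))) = 40959/200 = 204.80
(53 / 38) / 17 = 53/646 = 0.08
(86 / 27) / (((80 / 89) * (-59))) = -3827/63720 = -0.06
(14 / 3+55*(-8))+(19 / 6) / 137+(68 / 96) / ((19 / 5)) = -27183055/62472 = -435.12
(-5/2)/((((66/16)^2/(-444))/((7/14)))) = 11840/363 = 32.62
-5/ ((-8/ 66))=165/4 = 41.25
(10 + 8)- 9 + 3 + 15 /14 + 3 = 225/14 = 16.07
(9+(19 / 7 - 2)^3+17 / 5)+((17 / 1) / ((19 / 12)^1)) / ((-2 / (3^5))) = -42092061/32585 = -1291.76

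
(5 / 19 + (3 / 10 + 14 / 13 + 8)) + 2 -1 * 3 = 21341/2470 = 8.64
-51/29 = -1.76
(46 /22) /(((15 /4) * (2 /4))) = 184/165 = 1.12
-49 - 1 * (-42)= -7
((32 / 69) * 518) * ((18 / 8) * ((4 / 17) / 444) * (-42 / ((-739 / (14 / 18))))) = 10976/866847 = 0.01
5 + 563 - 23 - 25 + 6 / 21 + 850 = 1370.29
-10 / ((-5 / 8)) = 16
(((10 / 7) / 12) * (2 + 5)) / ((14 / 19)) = 95/84 = 1.13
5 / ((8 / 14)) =35/4 = 8.75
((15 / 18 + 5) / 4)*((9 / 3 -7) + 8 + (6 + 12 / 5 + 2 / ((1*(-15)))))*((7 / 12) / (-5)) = -1127/540 = -2.09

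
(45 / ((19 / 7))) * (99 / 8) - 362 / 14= 190783/1064 = 179.31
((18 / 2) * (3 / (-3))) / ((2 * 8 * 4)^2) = -9/4096 = 0.00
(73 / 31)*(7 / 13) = 511/403 = 1.27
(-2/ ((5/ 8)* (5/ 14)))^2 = 50176/625 = 80.28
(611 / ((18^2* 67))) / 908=611/19710864 = 0.00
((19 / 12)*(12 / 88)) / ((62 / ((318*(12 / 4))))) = 9063/2728 = 3.32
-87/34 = -2.56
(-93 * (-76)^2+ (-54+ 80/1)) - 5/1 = -537147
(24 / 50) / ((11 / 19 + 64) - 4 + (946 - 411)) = 19/23575 = 0.00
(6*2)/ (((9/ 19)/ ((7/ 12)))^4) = 27.60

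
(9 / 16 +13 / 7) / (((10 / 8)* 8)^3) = 271/112000 = 0.00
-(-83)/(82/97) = 8051/82 = 98.18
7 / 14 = 1/2 = 0.50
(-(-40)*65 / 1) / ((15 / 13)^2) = 17576/9 = 1952.89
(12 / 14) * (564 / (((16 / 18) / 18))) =68526/7 = 9789.43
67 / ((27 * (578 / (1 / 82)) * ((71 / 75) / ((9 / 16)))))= 1675/53841856 = 0.00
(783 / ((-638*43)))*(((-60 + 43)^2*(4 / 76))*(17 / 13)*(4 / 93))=-88434/3621761 = -0.02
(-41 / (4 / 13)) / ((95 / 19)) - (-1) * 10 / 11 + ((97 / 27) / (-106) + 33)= 2274637/314820 = 7.23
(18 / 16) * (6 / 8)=27/32 = 0.84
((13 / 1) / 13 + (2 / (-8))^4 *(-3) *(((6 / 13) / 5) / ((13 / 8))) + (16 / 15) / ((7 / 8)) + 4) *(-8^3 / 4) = -795.95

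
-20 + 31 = 11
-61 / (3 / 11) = -671/3 = -223.67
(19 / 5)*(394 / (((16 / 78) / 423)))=61748271/20 = 3087413.55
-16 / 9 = -1.78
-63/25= -2.52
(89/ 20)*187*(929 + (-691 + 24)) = 218023.30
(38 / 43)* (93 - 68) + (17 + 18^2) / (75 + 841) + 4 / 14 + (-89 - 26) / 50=28193351/1378580 = 20.45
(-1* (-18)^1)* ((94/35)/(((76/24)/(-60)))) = -121824/133 = -915.97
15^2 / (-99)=-25/11 = -2.27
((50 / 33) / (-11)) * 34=-4.68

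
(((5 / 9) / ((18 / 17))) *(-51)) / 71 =-1445/3834 = -0.38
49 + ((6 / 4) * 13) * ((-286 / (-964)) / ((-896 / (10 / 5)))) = 21156151/431872 = 48.99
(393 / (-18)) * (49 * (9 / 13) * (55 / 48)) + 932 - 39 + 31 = 31339/416 = 75.33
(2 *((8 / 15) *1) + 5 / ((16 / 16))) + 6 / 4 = 227/30 = 7.57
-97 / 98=-0.99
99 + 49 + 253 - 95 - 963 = -657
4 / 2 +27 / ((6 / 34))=155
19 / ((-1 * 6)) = -19/6 = -3.17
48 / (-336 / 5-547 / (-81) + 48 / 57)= -369360/458659 = -0.81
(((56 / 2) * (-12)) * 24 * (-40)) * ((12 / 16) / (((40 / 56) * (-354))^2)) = 65856/17405 = 3.78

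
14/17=0.82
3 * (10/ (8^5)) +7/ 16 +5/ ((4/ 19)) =396303/16384 = 24.19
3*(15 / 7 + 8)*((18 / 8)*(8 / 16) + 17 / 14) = 27903/392 = 71.18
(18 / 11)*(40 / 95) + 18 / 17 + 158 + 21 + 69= 249.75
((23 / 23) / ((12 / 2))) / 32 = 1/192 = 0.01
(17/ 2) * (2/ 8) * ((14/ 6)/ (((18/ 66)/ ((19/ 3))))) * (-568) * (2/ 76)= -92939/54 = -1721.09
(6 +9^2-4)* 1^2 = 83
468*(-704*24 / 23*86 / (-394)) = 340015104/4531 = 75041.96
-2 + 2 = 0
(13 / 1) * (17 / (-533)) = -17/41 = -0.41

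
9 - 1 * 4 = 5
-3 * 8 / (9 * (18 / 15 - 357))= 40/5337 = 0.01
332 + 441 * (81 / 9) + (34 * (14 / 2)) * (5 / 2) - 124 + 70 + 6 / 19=92004/19 = 4842.32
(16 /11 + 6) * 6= 492/11 = 44.73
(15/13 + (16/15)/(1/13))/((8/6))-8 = 849/260 = 3.27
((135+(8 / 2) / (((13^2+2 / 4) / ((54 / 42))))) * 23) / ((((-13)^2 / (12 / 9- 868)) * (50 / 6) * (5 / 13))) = -19652856/3955 = -4969.12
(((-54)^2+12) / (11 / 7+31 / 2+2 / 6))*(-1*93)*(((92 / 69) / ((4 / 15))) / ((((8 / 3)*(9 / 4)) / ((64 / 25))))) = -121992192/3655 = -33376.80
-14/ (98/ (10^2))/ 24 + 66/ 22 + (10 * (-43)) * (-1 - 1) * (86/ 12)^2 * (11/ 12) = 30612013/756 = 40492.08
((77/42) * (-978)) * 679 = -1217447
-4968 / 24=-207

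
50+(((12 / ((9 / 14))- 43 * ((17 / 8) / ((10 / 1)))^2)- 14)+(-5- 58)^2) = 77217119/19200 = 4021.72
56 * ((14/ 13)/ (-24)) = -98/39 = -2.51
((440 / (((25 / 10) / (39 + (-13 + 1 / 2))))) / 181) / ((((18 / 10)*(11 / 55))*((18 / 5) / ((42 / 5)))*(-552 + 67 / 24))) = -932800/3067407 = -0.30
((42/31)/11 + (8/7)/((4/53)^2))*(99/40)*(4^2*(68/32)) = 146643921/8680 = 16894.46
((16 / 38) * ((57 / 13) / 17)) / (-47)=-24/10387 = 0.00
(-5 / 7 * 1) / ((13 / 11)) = -55/91 = -0.60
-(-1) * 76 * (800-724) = 5776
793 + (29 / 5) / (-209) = 792.97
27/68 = 0.40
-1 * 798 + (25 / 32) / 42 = -1072487/1344 = -797.98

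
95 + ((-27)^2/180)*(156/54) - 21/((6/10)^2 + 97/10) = 526201/5030 = 104.61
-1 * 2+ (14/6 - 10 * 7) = -209/3 = -69.67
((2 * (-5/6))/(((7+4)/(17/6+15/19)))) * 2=-2065/1881 = -1.10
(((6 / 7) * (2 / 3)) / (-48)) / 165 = -1/13860 = 0.00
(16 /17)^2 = 256/289 = 0.89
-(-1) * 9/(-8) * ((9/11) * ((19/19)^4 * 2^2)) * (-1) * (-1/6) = -0.61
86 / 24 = 43/12 = 3.58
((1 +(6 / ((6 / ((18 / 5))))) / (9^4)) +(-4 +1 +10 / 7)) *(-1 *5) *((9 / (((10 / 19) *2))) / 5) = 138377/28350 = 4.88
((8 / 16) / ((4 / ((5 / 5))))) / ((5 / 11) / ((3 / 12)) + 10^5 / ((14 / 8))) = 77/35201120 = 0.00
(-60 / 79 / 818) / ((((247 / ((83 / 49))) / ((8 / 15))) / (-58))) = 77024/391060033 = 0.00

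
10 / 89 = 0.11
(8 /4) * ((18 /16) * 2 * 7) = 63/2 = 31.50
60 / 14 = 30/7 = 4.29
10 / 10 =1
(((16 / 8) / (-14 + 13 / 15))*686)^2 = 423536400/38809 = 10913.36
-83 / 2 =-41.50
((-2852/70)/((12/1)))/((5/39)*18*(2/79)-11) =732251/2359770 = 0.31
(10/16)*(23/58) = 115/464 = 0.25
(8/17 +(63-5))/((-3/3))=-994/17 = -58.47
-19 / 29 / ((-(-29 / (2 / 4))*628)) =-19/1056296 = 0.00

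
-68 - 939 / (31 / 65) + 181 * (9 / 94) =-5884943/2914 = -2019.54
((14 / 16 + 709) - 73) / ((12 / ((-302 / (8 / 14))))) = -5385415/192 = -28049.04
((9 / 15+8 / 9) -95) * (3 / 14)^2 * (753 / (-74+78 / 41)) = 8119599/181055 = 44.85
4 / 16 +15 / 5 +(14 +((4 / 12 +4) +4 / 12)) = 263/12 = 21.92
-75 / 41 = -1.83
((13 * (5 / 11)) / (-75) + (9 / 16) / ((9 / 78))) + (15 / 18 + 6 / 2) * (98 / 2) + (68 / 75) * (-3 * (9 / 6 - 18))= 522521/2200 = 237.51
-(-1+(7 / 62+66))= -4037/62 = -65.11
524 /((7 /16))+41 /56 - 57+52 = 66833/56 = 1193.45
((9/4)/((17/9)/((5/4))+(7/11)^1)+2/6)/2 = 17617/25512 = 0.69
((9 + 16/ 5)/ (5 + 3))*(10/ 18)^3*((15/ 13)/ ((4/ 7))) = 53375/101088 = 0.53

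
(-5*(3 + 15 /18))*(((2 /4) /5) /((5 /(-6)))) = 23/10 = 2.30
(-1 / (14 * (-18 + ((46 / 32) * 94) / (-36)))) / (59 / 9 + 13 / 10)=2592/6201097 = 0.00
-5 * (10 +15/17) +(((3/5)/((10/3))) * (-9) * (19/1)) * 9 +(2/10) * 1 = -281547/850 = -331.23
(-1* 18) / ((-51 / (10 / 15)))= 4/17 = 0.24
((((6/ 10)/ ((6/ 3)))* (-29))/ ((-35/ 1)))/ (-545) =-87/190750 = 0.00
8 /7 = 1.14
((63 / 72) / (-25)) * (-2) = 7/100 = 0.07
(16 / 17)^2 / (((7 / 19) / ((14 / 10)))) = 3.37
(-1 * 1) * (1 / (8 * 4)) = -1/32 = -0.03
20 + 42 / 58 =20.72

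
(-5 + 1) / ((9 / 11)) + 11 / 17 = -649/153 = -4.24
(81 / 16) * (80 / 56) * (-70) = -2025/4 = -506.25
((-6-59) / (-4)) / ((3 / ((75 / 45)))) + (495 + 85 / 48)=72835/144 = 505.80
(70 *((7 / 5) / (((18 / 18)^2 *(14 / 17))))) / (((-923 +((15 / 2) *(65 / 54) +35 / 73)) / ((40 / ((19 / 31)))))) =-387787680/45612521 = -8.50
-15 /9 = -5/3 = -1.67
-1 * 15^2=-225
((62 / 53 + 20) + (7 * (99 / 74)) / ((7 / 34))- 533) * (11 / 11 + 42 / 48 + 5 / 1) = -12574375/3922 = -3206.11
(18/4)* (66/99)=3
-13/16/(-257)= 13/4112 = 0.00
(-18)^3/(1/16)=-93312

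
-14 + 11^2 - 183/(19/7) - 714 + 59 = -11693/19 = -615.42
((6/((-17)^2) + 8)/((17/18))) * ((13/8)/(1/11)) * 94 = 70106751/4913 = 14269.64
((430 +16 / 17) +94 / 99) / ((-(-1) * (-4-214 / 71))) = -25803956/419067 = -61.57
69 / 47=1.47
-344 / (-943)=344/943 = 0.36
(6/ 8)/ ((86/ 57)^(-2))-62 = -65297/1083 = -60.29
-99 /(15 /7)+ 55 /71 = -16126/355 = -45.43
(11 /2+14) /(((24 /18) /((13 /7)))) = 1521/56 = 27.16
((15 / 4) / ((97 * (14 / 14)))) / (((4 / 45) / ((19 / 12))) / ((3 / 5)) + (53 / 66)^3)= 20484090/323957399 = 0.06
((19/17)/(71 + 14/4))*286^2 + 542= 1769.10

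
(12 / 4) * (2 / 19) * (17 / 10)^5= 4259571/950000 = 4.48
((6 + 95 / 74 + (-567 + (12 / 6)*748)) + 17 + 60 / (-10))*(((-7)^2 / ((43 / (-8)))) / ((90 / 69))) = -158003146/23865 = -6620.71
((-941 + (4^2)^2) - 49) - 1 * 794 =-1528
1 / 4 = 0.25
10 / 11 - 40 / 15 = -58/33 = -1.76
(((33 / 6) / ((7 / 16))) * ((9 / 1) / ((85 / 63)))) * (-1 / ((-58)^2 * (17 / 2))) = -3564/1215245 = 0.00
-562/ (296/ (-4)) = 281/37 = 7.59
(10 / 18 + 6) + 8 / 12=7.22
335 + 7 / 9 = 3022/9 = 335.78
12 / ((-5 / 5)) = -12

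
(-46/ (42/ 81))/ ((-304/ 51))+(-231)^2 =113583879/2128 = 53375.88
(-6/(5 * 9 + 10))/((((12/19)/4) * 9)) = -38/495 = -0.08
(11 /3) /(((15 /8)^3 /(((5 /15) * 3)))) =0.56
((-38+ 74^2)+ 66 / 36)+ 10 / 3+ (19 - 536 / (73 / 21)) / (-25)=59661889/10950 = 5448.57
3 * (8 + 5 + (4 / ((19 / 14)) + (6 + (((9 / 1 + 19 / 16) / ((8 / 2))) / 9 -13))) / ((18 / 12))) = 172153/5472 = 31.46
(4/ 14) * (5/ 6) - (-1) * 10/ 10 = 26/21 = 1.24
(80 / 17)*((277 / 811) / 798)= 11080/5501013 = 0.00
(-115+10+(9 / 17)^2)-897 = -289497/289 = -1001.72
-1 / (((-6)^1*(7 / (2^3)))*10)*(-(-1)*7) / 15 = 2/225 = 0.01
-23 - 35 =-58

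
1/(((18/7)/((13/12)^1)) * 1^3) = 91/216 = 0.42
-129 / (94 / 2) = -129/47 = -2.74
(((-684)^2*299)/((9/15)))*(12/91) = 215213760/7 = 30744822.86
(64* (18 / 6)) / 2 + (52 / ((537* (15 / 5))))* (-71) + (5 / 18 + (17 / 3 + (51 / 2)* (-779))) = -19764.85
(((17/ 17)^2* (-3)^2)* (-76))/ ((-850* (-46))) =-0.02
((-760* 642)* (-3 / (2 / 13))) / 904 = 1189305/113 = 10524.82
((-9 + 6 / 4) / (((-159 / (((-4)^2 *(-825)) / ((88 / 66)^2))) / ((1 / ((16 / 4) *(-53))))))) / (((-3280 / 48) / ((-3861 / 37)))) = 86003775/34090024 = 2.52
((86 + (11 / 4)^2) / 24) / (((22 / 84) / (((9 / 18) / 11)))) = 10479/15488 = 0.68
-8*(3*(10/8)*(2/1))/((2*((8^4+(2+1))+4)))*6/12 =-15/4103 = 0.00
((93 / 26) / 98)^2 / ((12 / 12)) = 8649/6492304 = 0.00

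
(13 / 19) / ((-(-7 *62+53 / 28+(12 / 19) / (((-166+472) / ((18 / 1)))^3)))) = 137564/86877309 = 0.00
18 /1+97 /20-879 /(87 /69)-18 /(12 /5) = -395437/580 = -681.79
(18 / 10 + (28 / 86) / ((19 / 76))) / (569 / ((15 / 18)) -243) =667/94557 = 0.01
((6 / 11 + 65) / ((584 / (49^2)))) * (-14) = -12117847/3212 = -3772.68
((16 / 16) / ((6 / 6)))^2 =1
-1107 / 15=-369/5 = -73.80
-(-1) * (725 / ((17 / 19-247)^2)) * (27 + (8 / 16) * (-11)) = 11254175/43729952 = 0.26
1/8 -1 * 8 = -63/8 = -7.88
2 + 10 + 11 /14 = 179/14 = 12.79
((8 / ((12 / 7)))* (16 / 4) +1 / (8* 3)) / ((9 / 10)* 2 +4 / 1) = 2245/696 = 3.23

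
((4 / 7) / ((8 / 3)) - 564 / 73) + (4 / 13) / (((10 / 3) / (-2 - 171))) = -1559841/66430 = -23.48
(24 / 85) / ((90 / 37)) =148/1275 = 0.12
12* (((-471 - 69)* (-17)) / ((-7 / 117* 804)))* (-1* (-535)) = -574622100/469 = -1225207.04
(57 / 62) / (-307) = -57/19034 = 0.00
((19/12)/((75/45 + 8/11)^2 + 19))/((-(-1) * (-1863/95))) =-218405/66899088 = 0.00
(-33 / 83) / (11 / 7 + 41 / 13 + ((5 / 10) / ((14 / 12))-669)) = 429/716290 = 0.00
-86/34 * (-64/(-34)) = -1376/289 = -4.76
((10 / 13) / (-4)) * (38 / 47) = -95/611 = -0.16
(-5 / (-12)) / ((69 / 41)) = 0.25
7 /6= 1.17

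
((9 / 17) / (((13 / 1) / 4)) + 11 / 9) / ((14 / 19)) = 52345/27846 = 1.88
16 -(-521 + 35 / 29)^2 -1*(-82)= -227143058/841 = -270086.87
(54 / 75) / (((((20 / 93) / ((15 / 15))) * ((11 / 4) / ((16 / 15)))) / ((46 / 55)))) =410688/378125 = 1.09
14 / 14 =1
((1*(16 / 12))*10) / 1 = 40/3 = 13.33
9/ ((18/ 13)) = 13/2 = 6.50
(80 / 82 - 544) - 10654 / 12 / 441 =-8446993/15498 = -545.04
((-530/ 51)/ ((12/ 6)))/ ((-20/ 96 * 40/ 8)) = 424/85 = 4.99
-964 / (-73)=964/73 = 13.21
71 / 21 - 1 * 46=-895/21 = -42.62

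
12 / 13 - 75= -963/13 = -74.08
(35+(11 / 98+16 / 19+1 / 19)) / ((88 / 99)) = 603405/14896 = 40.51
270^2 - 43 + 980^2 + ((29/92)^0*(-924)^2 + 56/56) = 1887034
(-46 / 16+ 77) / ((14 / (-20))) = -2965/28 = -105.89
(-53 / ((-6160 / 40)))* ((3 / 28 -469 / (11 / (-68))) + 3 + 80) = 48684369/47432 = 1026.40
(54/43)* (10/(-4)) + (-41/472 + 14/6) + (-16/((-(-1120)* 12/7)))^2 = -32623663/36532800 = -0.89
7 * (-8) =-56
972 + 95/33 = 32171/33 = 974.88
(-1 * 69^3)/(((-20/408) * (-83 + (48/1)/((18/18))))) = -33507918/175 = -191473.82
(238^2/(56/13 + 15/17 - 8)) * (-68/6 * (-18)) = -851246032/207 = -4112299.67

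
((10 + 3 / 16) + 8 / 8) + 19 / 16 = 99/8 = 12.38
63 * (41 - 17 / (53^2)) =7254576/2809 = 2582.62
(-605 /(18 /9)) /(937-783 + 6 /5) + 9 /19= -43507/29488 = -1.48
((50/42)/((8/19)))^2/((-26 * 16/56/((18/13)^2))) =-2030625/984256 = -2.06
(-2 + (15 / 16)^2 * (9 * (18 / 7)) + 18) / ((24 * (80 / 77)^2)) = 27579167/19660800 = 1.40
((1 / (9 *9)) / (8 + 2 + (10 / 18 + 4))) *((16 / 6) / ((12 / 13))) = 26/10611 = 0.00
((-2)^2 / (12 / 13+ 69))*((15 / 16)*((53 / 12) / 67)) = 3445/974448 = 0.00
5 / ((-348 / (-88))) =1.26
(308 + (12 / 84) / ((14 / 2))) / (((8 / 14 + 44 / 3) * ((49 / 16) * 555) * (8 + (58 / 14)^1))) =15093/15410500 = 0.00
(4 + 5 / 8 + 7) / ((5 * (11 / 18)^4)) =1220346/73205 = 16.67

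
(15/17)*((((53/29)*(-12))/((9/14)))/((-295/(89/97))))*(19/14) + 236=666218096/2821439 = 236.13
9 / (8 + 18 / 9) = 9/10 = 0.90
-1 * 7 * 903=-6321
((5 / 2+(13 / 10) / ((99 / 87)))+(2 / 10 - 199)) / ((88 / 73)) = -2350673/14520 = -161.89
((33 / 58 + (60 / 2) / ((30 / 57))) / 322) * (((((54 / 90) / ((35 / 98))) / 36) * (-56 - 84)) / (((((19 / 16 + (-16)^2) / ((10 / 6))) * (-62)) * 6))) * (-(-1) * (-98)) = -509012/255257565 = 0.00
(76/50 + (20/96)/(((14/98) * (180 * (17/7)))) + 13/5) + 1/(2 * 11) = 4.17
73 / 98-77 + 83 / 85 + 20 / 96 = -75.07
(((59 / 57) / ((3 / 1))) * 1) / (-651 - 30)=-59/116451 = 0.00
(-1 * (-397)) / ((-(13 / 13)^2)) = -397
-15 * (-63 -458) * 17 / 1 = 132855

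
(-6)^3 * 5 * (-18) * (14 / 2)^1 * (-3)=-408240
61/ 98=0.62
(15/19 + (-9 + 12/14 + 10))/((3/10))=3520/399 = 8.82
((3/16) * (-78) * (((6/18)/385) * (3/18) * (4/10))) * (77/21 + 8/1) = -0.01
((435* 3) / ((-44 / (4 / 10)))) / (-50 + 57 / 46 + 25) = 6003/12023 = 0.50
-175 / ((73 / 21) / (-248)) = 911400/73 = 12484.93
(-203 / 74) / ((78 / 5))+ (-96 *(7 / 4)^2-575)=-5016883/5772 = -869.18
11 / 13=0.85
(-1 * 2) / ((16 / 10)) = -1.25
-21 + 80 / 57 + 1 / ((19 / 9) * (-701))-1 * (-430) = 410.40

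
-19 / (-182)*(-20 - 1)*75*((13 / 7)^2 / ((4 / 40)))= -277875/49 = -5670.92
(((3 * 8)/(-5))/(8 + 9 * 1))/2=-12/85 = -0.14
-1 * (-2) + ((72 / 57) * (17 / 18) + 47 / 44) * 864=408730/209 = 1955.65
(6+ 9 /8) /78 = 19/208 = 0.09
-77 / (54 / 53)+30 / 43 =-74.88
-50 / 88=-25/44 = -0.57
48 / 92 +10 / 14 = 199/161 = 1.24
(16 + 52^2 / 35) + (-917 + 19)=-28166/35 = -804.74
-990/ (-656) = 495/328 = 1.51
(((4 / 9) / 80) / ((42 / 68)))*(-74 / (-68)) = 37/3780 = 0.01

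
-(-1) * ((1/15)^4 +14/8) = 354379/202500 = 1.75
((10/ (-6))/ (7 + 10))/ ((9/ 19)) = -95/459 = -0.21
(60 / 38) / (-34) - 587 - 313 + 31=-280702/323 = -869.05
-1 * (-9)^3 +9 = 738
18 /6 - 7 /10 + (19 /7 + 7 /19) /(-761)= 2323799/1012130 = 2.30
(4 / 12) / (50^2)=1/7500 = 0.00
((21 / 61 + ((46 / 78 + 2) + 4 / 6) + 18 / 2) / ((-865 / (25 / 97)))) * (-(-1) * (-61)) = 149885/654459 = 0.23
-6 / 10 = -3/5 = -0.60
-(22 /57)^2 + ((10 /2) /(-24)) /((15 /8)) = -845/3249 = -0.26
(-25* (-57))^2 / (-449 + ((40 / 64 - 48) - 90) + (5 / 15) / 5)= -12825000/3703 = -3463.41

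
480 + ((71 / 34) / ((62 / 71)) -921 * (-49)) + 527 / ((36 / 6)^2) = 432808523/9486 = 45626.03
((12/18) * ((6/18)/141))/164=1/104058 = 0.00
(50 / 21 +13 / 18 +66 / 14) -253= -30893/126 = -245.18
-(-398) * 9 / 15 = 1194/5 = 238.80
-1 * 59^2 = -3481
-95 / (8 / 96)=-1140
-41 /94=-0.44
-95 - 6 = -101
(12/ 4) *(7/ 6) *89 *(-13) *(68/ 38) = -137683/19 = -7246.47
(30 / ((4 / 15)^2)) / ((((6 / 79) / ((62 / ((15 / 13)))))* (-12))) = -795925/32 = -24872.66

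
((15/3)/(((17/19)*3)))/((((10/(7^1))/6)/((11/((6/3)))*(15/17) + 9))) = 108.38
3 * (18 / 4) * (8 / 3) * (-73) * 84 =-220752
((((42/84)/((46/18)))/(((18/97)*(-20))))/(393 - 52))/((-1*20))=97/12548800 = 0.00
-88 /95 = -0.93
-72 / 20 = -18/5 = -3.60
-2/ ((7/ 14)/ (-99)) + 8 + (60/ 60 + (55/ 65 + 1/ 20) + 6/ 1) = 411.90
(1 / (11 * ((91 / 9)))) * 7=9/143 = 0.06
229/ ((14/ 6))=687/7 = 98.14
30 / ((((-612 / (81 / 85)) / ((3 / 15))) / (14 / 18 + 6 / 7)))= -309/20230 = -0.02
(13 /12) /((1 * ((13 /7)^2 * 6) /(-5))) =-245/936 = -0.26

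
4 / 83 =0.05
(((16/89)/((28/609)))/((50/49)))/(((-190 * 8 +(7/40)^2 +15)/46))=-3585792/30615377 = -0.12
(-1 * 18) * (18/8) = -81/2 = -40.50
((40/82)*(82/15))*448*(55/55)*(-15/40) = -448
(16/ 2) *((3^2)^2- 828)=-5976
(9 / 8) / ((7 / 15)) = 135/56 = 2.41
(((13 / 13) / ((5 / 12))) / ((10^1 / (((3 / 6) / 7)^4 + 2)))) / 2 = 230499/960400 = 0.24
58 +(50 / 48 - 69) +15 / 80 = -469/48 = -9.77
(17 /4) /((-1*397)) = -17/1588 = -0.01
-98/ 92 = -49/46 = -1.07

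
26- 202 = -176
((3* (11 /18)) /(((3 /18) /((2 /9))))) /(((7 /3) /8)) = 176/21 = 8.38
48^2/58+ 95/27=33859/783 = 43.24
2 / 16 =1/8 = 0.12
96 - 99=-3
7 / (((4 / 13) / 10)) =455/2 = 227.50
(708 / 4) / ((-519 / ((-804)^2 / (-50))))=19069272/4325 = 4409.08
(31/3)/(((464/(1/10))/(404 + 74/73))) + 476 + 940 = 719899553/508080 = 1416.90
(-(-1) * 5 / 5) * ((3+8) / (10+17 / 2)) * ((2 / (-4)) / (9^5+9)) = -11/2185146 = 0.00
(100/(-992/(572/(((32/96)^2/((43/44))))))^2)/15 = 42184935/246016 = 171.47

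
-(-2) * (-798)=-1596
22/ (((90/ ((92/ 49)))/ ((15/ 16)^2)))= 1265/3136 = 0.40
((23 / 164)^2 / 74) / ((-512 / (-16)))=529/63689728 = 0.00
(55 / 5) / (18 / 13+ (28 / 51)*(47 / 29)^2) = 6133413/1576114 = 3.89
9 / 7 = 1.29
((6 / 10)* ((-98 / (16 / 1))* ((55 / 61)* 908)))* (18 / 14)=-471933/122 = -3868.30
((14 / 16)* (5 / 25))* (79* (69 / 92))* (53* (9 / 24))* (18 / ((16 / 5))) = 2374029/2048 = 1159.19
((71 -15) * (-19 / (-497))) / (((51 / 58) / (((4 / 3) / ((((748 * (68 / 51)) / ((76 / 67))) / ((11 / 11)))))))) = 167504/45367509 = 0.00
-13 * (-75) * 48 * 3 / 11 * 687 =96454800/11 = 8768618.18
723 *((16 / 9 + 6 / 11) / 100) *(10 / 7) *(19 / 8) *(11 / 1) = 105317/168 = 626.89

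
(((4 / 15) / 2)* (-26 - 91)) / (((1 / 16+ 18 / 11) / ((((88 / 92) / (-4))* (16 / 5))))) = 92928/13225 = 7.03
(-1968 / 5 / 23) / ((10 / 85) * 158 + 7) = -11152/16675 = -0.67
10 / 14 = 5/7 = 0.71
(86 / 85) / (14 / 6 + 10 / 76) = 9804/23885 = 0.41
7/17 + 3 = 58/17 = 3.41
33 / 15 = 11/5 = 2.20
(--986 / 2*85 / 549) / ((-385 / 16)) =-134096/42273 = -3.17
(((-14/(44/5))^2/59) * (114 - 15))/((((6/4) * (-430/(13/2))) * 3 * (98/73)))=-4745/446512 = -0.01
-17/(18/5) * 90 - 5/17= -7230/17 = -425.29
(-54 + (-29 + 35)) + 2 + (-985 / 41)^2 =892899/1681 = 531.17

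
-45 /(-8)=45/8 = 5.62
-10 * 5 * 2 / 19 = -100/19 = -5.26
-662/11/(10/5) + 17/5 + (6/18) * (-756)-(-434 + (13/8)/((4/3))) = 271199/1760 = 154.09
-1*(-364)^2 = -132496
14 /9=1.56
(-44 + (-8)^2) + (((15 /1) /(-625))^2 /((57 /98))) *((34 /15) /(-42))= 89062262/4453125 = 20.00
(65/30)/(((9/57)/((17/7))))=4199/126 = 33.33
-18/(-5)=18/5 = 3.60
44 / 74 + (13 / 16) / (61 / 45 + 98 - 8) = 1468717/2433712 = 0.60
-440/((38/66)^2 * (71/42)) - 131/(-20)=-399136739/512620 = -778.62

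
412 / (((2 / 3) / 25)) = 15450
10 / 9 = 1.11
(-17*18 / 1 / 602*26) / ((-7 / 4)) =15912/2107 = 7.55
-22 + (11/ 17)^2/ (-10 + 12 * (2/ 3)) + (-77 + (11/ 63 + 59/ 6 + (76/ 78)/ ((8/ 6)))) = -88.47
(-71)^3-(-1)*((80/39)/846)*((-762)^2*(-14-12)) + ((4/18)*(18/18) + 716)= -166577231/423 = -393799.60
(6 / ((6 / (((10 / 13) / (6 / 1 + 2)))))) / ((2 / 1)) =5/104 = 0.05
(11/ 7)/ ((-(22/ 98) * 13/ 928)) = -6496/13 = -499.69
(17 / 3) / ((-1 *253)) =-0.02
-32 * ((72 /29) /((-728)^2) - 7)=53793340/240149 = 224.00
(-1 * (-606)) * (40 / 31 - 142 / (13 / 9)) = -23693388/403 = -58792.53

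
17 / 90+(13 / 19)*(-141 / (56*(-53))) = 561817/2537640 = 0.22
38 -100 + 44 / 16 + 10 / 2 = -217/4 = -54.25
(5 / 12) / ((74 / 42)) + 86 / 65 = 15003/9620 = 1.56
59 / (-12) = -59/12 = -4.92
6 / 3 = 2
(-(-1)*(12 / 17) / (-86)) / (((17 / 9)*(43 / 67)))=-3618/534361 = -0.01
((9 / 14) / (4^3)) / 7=9/6272 = 0.00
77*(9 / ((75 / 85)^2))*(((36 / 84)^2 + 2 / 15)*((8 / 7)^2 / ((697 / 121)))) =337413824/5273625 = 63.98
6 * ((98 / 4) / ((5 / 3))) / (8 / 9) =3969/40 = 99.22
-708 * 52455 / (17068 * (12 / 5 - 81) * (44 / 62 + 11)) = 2.36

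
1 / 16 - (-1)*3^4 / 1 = 1297/16 = 81.06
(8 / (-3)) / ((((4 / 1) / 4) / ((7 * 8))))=-448/3 = -149.33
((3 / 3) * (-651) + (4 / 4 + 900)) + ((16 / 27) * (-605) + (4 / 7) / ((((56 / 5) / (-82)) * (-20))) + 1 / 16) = -2291369/21168 = -108.25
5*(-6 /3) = -10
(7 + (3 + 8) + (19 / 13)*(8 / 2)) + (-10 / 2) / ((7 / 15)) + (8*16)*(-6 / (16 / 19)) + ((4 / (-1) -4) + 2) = -82343/91 = -904.87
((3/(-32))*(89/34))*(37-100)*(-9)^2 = 1362501/1088 = 1252.30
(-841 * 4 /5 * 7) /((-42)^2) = -841/315 = -2.67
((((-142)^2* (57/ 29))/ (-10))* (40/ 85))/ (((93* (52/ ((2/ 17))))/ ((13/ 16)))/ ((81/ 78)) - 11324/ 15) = -10344132/266016391 = -0.04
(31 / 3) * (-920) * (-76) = 2167520/3 = 722506.67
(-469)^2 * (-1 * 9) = -1979649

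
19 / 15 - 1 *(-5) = 94/15 = 6.27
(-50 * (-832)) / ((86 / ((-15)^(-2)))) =832/387 = 2.15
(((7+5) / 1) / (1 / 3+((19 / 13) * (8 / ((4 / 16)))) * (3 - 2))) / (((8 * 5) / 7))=819/18370 = 0.04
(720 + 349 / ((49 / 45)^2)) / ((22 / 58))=70627905/26411 = 2674.19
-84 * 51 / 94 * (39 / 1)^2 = -3257982/47 = -69318.77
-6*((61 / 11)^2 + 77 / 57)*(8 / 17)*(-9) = 31883616/39083 = 815.79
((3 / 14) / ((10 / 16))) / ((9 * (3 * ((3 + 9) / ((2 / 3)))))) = 2/2835 = 0.00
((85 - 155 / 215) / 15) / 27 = 1208/5805 = 0.21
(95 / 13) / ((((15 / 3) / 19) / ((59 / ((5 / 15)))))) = 63897/13 = 4915.15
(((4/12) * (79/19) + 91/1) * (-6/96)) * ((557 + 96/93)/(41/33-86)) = 501030937/13179464 = 38.02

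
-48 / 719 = -0.07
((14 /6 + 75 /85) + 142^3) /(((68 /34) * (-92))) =-36506963/2346 = -15561.37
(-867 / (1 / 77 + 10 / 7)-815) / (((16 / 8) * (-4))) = 6551/37 = 177.05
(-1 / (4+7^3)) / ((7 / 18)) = -18/2429 = -0.01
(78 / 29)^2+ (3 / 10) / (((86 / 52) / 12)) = 9.41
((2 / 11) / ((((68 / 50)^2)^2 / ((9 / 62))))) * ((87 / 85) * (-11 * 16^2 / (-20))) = 48937500/44015567 = 1.11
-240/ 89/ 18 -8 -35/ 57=-8.76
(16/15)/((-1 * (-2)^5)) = 0.03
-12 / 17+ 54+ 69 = 2079/17 = 122.29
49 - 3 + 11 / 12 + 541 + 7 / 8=588.79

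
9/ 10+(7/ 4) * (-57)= -1977/20 = -98.85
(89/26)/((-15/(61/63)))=-5429/24570 = -0.22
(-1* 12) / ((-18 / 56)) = 112/3 = 37.33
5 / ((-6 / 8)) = -20/3 = -6.67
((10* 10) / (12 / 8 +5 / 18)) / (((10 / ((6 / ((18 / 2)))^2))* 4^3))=5/128 = 0.04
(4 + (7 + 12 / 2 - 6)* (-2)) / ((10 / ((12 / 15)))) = -4/5 = -0.80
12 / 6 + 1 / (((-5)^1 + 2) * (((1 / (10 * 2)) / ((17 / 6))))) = -152/9 = -16.89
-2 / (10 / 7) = -7/5 = -1.40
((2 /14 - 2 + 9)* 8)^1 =400/7 = 57.14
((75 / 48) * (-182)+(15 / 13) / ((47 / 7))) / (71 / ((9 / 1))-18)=1786095/63544 = 28.11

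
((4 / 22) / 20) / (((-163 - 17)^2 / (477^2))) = 0.06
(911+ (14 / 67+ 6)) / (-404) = -61453/27068 = -2.27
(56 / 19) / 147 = 0.02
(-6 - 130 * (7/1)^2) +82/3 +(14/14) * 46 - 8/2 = -6306.67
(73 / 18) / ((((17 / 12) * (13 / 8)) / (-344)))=-401792/663 = -606.02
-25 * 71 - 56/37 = -65731/37 = -1776.51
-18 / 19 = -0.95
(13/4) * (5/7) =65/28 = 2.32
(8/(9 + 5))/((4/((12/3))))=0.57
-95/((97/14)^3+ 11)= -260680/942857 = -0.28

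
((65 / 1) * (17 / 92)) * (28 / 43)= 7735/989 = 7.82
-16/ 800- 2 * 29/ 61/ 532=-4419/202825 = -0.02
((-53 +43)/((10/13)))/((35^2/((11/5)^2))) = -1573/30625 = -0.05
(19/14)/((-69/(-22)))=209/483 = 0.43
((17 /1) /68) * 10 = 5/2 = 2.50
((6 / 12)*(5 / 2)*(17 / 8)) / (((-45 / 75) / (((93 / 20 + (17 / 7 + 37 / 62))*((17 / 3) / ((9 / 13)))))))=-625747135/2249856 = -278.13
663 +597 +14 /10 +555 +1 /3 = 27251/15 = 1816.73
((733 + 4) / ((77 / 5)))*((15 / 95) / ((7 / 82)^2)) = 6757620/6517 = 1036.92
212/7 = 30.29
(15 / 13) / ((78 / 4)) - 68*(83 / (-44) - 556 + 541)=2134749/1859 = 1148.33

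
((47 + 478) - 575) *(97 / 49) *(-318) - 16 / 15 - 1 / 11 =254470141/8085 = 31474.35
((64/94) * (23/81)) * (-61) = -44896/3807 = -11.79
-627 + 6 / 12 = -626.50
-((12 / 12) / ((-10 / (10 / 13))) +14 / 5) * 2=-354/65 = -5.45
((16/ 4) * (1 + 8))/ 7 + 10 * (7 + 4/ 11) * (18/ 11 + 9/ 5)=218682/847 = 258.18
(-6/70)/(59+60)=-3/4165 = 0.00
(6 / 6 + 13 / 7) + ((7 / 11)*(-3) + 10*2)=1613/77 = 20.95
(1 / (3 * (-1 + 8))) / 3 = 1/63 = 0.02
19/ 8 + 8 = 83/8 = 10.38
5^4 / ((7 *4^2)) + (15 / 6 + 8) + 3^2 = 2809/112 = 25.08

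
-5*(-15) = 75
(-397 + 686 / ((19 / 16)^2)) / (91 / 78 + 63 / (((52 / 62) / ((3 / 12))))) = 10077288/2246503 = 4.49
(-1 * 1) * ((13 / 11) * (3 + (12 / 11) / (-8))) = -819/242 = -3.38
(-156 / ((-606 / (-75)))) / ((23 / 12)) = -23400/2323 = -10.07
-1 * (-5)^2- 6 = -31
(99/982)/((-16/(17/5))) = -0.02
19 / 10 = 1.90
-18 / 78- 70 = -913/13 = -70.23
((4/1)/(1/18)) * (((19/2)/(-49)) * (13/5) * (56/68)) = -17784/595 = -29.89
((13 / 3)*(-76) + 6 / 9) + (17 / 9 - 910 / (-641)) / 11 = -20837771/63459 = -328.37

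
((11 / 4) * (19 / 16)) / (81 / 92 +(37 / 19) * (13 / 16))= 91333/68876 = 1.33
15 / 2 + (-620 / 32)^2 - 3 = 24313/64 = 379.89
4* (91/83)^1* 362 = 131768/83 = 1587.57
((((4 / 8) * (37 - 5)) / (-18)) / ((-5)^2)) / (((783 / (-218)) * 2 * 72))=109/1585575 = 0.00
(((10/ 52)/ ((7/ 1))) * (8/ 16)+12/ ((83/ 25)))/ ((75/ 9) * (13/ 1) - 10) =65769/1782508 = 0.04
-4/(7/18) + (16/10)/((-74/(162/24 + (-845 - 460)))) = 23031/1295 = 17.78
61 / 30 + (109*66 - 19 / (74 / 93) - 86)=3932816/555 = 7086.15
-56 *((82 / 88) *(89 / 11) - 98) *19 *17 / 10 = 98993363/605 = 163625.39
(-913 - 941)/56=-927/28 = -33.11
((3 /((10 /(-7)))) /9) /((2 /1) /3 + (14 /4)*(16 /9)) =-21/620 = -0.03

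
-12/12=-1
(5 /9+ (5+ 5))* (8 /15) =152/27 = 5.63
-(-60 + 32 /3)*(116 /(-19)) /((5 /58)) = -3493.84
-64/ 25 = -2.56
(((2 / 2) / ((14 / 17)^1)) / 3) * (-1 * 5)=-85/42 = -2.02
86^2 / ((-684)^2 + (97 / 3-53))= 11094/701753 = 0.02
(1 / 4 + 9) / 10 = 37/40 = 0.92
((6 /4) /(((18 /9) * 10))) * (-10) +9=33/4 = 8.25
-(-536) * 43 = 23048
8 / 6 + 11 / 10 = 73/30 = 2.43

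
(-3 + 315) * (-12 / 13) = -288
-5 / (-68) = 5/68 = 0.07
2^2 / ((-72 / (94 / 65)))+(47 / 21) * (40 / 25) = 2867/819 = 3.50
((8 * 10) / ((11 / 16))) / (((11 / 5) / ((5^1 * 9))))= 288000/121 = 2380.17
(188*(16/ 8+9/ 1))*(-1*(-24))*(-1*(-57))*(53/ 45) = 16659808/5 = 3331961.60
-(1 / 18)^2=-1/324 = 0.00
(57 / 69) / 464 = 19/10672 = 0.00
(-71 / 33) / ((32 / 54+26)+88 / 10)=-0.06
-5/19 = -0.26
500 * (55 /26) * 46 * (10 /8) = 790625/13 = 60817.31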